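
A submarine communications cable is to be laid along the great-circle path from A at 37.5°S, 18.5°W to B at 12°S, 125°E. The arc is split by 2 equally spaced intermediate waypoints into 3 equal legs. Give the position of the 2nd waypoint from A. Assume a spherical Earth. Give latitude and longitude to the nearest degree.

From cos δ = sin φ₁ sin φ₂ + cos φ₁ cos φ₂ cos Δλ, the central angle is δ ≈ 2.091 rad (119.8°).
Interpolate at f = 2/3 with slerp weights a = sin((1−f)δ)/sin δ ≈ 0.740, b = sin(fδ)/sin δ ≈ 1.135.
p = a·p₁ + b·p₂ ≈ (-0.080, 0.723, -0.686); φ = arcsin(p_z) ≈ -43.34°, λ = atan2(p_y, p_x) ≈ 96.31°.

≈ 43°S, 96°E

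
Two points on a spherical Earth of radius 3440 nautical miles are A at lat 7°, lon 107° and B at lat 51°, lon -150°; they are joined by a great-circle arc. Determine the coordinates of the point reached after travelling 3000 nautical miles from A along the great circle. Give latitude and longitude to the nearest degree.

≈ lat 43°, lon 147°

Write both endpoints as unit vectors p₁, p₂ with components (cos φ cos λ, cos φ sin λ, sin φ).
The central angle between the endpoints is δ = arccos(p₁·p₂) ≈ 1.617 rad (92.6°). The total great-circle distance is δ·R ≈ 1.617 × 3440 ≈ 5561 nmi, so the target fraction is f = 3000/5561 ≈ 0.539.
Interpolate at f ≈ 0.539 with slerp weights a = sin((1−f)δ)/sin δ ≈ 0.678, b = sin(fδ)/sin δ ≈ 0.766.
p = a·p₁ + b·p₂ ≈ (-0.615, 0.403, 0.678); φ = arcsin(p_z) ≈ 42.71°, λ = atan2(p_y, p_x) ≈ 146.77°.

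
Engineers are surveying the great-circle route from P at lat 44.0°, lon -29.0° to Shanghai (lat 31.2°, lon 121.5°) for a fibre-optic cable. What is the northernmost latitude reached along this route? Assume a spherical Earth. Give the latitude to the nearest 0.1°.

≈ 72.1°

The great circle lies in the plane with unit normal n̂ = (p₁ × p₂)/|p₁ × p₂|.
Here n̂_z ≈ +0.308; the vertex latitude is φ_max = arccos|n̂_z| ≈ 72.1°.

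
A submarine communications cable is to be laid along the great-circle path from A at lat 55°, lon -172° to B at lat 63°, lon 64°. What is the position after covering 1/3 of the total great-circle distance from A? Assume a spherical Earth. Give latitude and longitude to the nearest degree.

Convert each endpoint to a unit vector on the sphere (x = cos φ cos λ, y = cos φ sin λ, z = sin φ).
The central angle between the endpoints is δ = arccos(p₁·p₂) ≈ 0.947 rad (54.2°).
Interpolate at f = 1/3 with slerp weights a = sin((1−f)δ)/sin δ ≈ 0.727, b = sin(fδ)/sin δ ≈ 0.382.
p = a·p₁ + b·p₂ ≈ (-0.337, 0.098, 0.936); φ = arcsin(p_z) ≈ 69.46°, λ = atan2(p_y, p_x) ≈ 163.78°.

≈ lat 69°, lon 164°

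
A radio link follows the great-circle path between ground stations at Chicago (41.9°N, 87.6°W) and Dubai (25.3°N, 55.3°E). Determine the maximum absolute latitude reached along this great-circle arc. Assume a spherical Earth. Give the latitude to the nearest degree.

≈ 65°N

The great circle lies in the plane with unit normal n̂ = (p₁ × p₂)/|p₁ × p₂|.
Here n̂_z ≈ +0.419; the vertex latitude is φ_max = arccos|n̂_z| ≈ 65.2°.
Check via Clairaut: cos φ_max = |cos φ₁| · sin C = cos(41.9°)·sin(34.3°) ≈ 0.419, again giving ≈ 65.2°.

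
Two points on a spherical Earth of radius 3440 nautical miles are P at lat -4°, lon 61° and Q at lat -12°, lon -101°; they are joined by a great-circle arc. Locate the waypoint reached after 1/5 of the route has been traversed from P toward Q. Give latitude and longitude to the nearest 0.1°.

≈ lat -23.9°, lon 36.1°

Write both endpoints as unit vectors p₁, p₂ with components (cos φ cos λ, cos φ sin λ, sin φ).
The central angle between the endpoints is δ = arccos(p₁·p₂) ≈ 2.723 rad (156.0°).
Interpolate at f = 1/5 with slerp weights a = sin((1−f)δ)/sin δ ≈ 2.019, b = sin(fδ)/sin δ ≈ 1.273.
p = a·p₁ + b·p₂ ≈ (0.739, 0.539, -0.406); φ = arcsin(p_z) ≈ -23.92°, λ = atan2(p_y, p_x) ≈ 36.10°.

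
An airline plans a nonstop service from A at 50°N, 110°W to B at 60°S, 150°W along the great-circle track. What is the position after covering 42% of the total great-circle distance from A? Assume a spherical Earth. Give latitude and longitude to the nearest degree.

≈ 4°N, 125°W

Write both endpoints as unit vectors p₁, p₂ with components (cos φ cos λ, cos φ sin λ, sin φ).
The central angle between the endpoints is δ = arccos(p₁·p₂) ≈ 2.001 rad (114.7°).
Interpolate at f = 0.42 with slerp weights a = sin((1−f)δ)/sin δ ≈ 1.009, b = sin(fδ)/sin δ ≈ 0.820.
p = a·p₁ + b·p₂ ≈ (-0.577, -0.814, 0.063); φ = arcsin(p_z) ≈ 3.62°, λ = atan2(p_y, p_x) ≈ -125.31°.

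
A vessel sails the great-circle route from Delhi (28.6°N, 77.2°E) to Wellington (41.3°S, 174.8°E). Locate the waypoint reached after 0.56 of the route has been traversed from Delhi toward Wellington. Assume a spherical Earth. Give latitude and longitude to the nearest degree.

≈ 14°S, 126°E

The haversine formula gives a central angle δ ≈ 1.986 rad (113.8°) between the endpoints.
Interpolate at f = 0.56 with slerp weights a = sin((1−f)δ)/sin δ ≈ 0.838, b = sin(fδ)/sin δ ≈ 0.980.
p = a·p₁ + b·p₂ ≈ (-0.570, 0.784, -0.246); φ = arcsin(p_z) ≈ -14.22°, λ = atan2(p_y, p_x) ≈ 126.02°.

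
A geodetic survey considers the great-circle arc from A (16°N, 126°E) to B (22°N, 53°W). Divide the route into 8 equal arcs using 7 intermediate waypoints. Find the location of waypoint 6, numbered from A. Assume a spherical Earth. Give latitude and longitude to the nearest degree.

≈ (57°N, 51°W)

Write both endpoints as unit vectors p₁, p₂ with components (cos φ cos λ, cos φ sin λ, sin φ).
The central angle between the endpoints is δ = arccos(p₁·p₂) ≈ 2.478 rad (142.0°).
Interpolate at f = 6/8 with slerp weights a = sin((1−f)δ)/sin δ ≈ 0.943, b = sin(fδ)/sin δ ≈ 1.557.
p = a·p₁ + b·p₂ ≈ (0.336, -0.420, 0.843); φ = arcsin(p_z) ≈ 57.48°, λ = atan2(p_y, p_x) ≈ -51.31°.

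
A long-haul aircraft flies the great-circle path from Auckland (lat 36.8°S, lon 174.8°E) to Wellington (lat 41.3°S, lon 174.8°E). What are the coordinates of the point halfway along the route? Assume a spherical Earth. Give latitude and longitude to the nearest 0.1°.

≈ lat 39.0°S, lon 174.8°E

Write both endpoints as unit vectors p₁, p₂ with components (cos φ cos λ, cos φ sin λ, sin φ).
The central angle between the endpoints is δ = arccos(p₁·p₂) ≈ 0.079 rad (4.5°).
Interpolate at f = 1/2 with slerp weights a = sin((1−f)δ)/sin δ ≈ 0.500, b = sin(fδ)/sin δ ≈ 0.500.
p = a·p₁ + b·p₂ ≈ (-0.773, 0.070, -0.630); φ = arcsin(p_z) ≈ -39.05°, λ = atan2(p_y, p_x) ≈ 174.80°.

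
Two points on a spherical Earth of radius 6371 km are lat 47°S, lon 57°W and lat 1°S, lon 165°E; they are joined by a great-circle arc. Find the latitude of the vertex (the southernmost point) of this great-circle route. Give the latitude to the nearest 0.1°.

The great circle lies in the plane with unit normal n̂ = (p₁ × p₂)/|p₁ × p₂|.
Here n̂_z ≈ -0.525; the vertex latitude is φ_max = arccos|n̂_z| ≈ 58.3°.
Check via Clairaut: cos φ_max = |cos φ₁| · sin C = cos(47.0°)·sin(129.7°) ≈ 0.525, again giving ≈ 58.3°.

≈ 58.3°S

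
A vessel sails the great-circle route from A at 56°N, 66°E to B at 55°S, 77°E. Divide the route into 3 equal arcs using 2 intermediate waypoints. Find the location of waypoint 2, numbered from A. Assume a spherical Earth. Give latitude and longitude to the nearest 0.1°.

From cos δ = sin φ₁ sin φ₂ + cos φ₁ cos φ₂ cos Δλ, the central angle is δ ≈ 1.944 rad (111.4°).
Interpolate at f = 2/3 with slerp weights a = sin((1−f)δ)/sin δ ≈ 0.648, b = sin(fδ)/sin δ ≈ 1.033.
p = a·p₁ + b·p₂ ≈ (0.281, 0.909, -0.309); φ = arcsin(p_z) ≈ -18.02°, λ = atan2(p_y, p_x) ≈ 72.83°.

≈ 18.0°S, 72.8°E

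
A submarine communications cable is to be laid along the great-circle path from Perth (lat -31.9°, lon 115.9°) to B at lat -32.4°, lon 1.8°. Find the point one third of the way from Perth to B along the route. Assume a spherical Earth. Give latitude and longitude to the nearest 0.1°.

≈ lat -46.8°, lon 81.4°

Convert each endpoint to a unit vector on the sphere (x = cos φ cos λ, y = cos φ sin λ, z = sin φ).
The central angle between the endpoints is δ = arccos(p₁·p₂) ≈ 1.580 rad (90.5°).
Interpolate at f = 1/3 with slerp weights a = sin((1−f)δ)/sin δ ≈ 0.869, b = sin(fδ)/sin δ ≈ 0.503.
p = a·p₁ + b·p₂ ≈ (0.102, 0.677, -0.729); φ = arcsin(p_z) ≈ -46.78°, λ = atan2(p_y, p_x) ≈ 81.44°.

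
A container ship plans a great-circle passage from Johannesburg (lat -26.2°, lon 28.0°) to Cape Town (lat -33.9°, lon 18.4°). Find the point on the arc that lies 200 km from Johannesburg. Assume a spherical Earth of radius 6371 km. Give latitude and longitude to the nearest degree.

Convert each endpoint to a unit vector on the sphere (x = cos φ cos λ, y = cos φ sin λ, z = sin φ).
The central angle between the endpoints is δ = arccos(p₁·p₂) ≈ 0.198 rad (11.3°). The total great-circle distance is δ·R ≈ 0.198 × 6371 ≈ 1258 km, so the target fraction is f = 200/1258 ≈ 0.159.
Interpolate at f ≈ 0.159 with slerp weights a = sin((1−f)δ)/sin δ ≈ 0.843, b = sin(fδ)/sin δ ≈ 0.160.
p = a·p₁ + b·p₂ ≈ (0.794, 0.397, -0.461); φ = arcsin(p_z) ≈ -27.47°, λ = atan2(p_y, p_x) ≈ 26.57°.

≈ lat -27°, lon 27°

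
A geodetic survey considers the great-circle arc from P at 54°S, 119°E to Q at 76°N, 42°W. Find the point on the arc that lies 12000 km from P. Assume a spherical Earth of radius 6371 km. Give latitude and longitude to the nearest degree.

Write both endpoints as unit vectors p₁, p₂ with components (cos φ cos λ, cos φ sin λ, sin φ).
The central angle between the endpoints is δ = arccos(p₁·p₂) ≈ 2.737 rad (156.8°). The total great-circle distance is δ·R ≈ 2.737 × 6371 ≈ 17440 km, so the target fraction is f = 12000/17440 ≈ 0.688.
Interpolate at f ≈ 0.688 with slerp weights a = sin((1−f)δ)/sin δ ≈ 1.917, b = sin(fδ)/sin δ ≈ 2.420.
p = a·p₁ + b·p₂ ≈ (-0.111, 0.594, 0.797); φ = arcsin(p_z) ≈ 52.83°, λ = atan2(p_y, p_x) ≈ 100.61°.

≈ 53°N, 101°E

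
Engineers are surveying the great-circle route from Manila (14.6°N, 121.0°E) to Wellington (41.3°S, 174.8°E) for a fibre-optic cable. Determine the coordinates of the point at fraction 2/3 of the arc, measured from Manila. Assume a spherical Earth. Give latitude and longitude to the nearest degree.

≈ 24°S, 153°E

The haversine formula gives a central angle δ ≈ 1.305 rad (74.8°) between the endpoints.
Interpolate at f = 2/3 with slerp weights a = sin((1−f)δ)/sin δ ≈ 0.437, b = sin(fδ)/sin δ ≈ 0.792.
p = a·p₁ + b·p₂ ≈ (-0.810, 0.416, -0.413); φ = arcsin(p_z) ≈ -24.37°, λ = atan2(p_y, p_x) ≈ 152.81°.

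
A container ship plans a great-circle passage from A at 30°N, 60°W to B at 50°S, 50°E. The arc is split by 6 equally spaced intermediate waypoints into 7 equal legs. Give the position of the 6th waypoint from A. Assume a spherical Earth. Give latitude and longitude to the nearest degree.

Convert each endpoint to a unit vector on the sphere (x = cos φ cos λ, y = cos φ sin λ, z = sin φ).
The central angle between the endpoints is δ = arccos(p₁·p₂) ≈ 2.181 rad (125.0°).
Interpolate at f = 6/7 with slerp weights a = sin((1−f)δ)/sin δ ≈ 0.374, b = sin(fδ)/sin δ ≈ 1.166.
p = a·p₁ + b·p₂ ≈ (0.644, 0.294, -0.706); φ = arcsin(p_z) ≈ -44.94°, λ = atan2(p_y, p_x) ≈ 24.51°.

≈ 45°S, 25°E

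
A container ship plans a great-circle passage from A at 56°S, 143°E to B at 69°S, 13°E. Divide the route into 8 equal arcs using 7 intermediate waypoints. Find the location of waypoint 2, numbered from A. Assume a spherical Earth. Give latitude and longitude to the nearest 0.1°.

≈ 67.2°S, 131.4°E

Convert each endpoint to a unit vector on the sphere (x = cos φ cos λ, y = cos φ sin λ, z = sin φ).
The central angle between the endpoints is δ = arccos(p₁·p₂) ≈ 0.870 rad (49.8°).
Interpolate at f = 2/8 with slerp weights a = sin((1−f)δ)/sin δ ≈ 0.794, b = sin(fδ)/sin δ ≈ 0.282.
p = a·p₁ + b·p₂ ≈ (-0.256, 0.290, -0.922); φ = arcsin(p_z) ≈ -67.23°, λ = atan2(p_y, p_x) ≈ 131.45°.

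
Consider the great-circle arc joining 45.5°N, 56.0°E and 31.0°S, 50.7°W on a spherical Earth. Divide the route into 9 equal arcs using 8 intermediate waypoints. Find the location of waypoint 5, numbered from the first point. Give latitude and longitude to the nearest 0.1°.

≈ 7.0°N, 9.8°W

The haversine formula gives a central angle δ ≈ 2.141 rad (122.7°) between the endpoints.
Interpolate at f = 5/9 with slerp weights a = sin((1−f)δ)/sin δ ≈ 0.968, b = sin(fδ)/sin δ ≈ 1.103.
p = a·p₁ + b·p₂ ≈ (0.978, -0.169, 0.122); φ = arcsin(p_z) ≈ 7.02°, λ = atan2(p_y, p_x) ≈ -9.82°.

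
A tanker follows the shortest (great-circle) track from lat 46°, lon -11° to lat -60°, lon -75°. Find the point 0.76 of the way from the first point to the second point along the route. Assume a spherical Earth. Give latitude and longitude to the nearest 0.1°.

≈ lat -36.5°, lon -50.3°

Convert each endpoint to a unit vector on the sphere (x = cos φ cos λ, y = cos φ sin λ, z = sin φ).
The central angle between the endpoints is δ = arccos(p₁·p₂) ≈ 2.061 rad (118.1°).
Interpolate at f = 0.76 with slerp weights a = sin((1−f)δ)/sin δ ≈ 0.538, b = sin(fδ)/sin δ ≈ 1.133.
p = a·p₁ + b·p₂ ≈ (0.514, -0.619, -0.595); φ = arcsin(p_z) ≈ -36.48°, λ = atan2(p_y, p_x) ≈ -50.31°.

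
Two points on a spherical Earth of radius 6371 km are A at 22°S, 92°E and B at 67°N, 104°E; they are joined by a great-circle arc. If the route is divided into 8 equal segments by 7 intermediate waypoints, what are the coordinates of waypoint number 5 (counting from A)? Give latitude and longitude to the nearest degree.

≈ 34°N, 97°E

The haversine formula gives a central angle δ ≈ 1.561 rad (89.5°) between the endpoints.
Interpolate at f = 5/8 with slerp weights a = sin((1−f)δ)/sin δ ≈ 0.553, b = sin(fδ)/sin δ ≈ 0.828.
p = a·p₁ + b·p₂ ≈ (-0.096, 0.826, 0.555); φ = arcsin(p_z) ≈ 33.73°, λ = atan2(p_y, p_x) ≈ 96.64°.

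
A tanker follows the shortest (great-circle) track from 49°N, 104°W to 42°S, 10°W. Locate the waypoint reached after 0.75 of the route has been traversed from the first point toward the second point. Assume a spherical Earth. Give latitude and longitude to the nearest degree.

≈ 20°S, 35°W

Convert each endpoint to a unit vector on the sphere (x = cos φ cos λ, y = cos φ sin λ, z = sin φ).
The central angle between the endpoints is δ = arccos(p₁·p₂) ≈ 2.140 rad (122.6°).
Interpolate at f = 0.75 with slerp weights a = sin((1−f)δ)/sin δ ≈ 0.605, b = sin(fδ)/sin δ ≈ 1.187.
p = a·p₁ + b·p₂ ≈ (0.772, -0.538, -0.337); φ = arcsin(p_z) ≈ -19.70°, λ = atan2(p_y, p_x) ≈ -34.88°.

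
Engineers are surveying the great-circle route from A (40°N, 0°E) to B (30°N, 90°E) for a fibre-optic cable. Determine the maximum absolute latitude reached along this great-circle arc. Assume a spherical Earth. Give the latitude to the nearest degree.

The great circle lies in the plane with unit normal n̂ = (p₁ × p₂)/|p₁ × p₂|.
Here n̂_z ≈ +0.701; the vertex latitude is φ_max = arccos|n̂_z| ≈ 45.5°.
Check via Clairaut: cos φ_max = |cos φ₁| · sin C = cos(40.0°)·sin(66.1°) ≈ 0.701, again giving ≈ 45.5°.

≈ 46°N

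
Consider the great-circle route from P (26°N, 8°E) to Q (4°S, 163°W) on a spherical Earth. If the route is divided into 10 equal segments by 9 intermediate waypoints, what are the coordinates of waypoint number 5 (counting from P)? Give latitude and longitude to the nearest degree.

≈ (64°N, 111°W)

Convert each endpoint to a unit vector on the sphere (x = cos φ cos λ, y = cos φ sin λ, z = sin φ).
The central angle between the endpoints is δ = arccos(p₁·p₂) ≈ 2.729 rad (156.4°).
Interpolate at f = 5/10 with slerp weights a = sin((1−f)δ)/sin δ ≈ 2.442, b = sin(fδ)/sin δ ≈ 2.442.
p = a·p₁ + b·p₂ ≈ (-0.156, -0.407, 0.900); φ = arcsin(p_z) ≈ 64.17°, λ = atan2(p_y, p_x) ≈ -111.00°.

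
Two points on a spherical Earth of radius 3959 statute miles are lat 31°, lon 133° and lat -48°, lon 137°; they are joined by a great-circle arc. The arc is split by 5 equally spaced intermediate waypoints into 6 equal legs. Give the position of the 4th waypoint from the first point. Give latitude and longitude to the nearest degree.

Write both endpoints as unit vectors p₁, p₂ with components (cos φ cos λ, cos φ sin λ, sin φ).
The central angle between the endpoints is δ = arccos(p₁·p₂) ≈ 1.380 rad (79.1°).
Interpolate at f = 4/6 with slerp weights a = sin((1−f)δ)/sin δ ≈ 0.452, b = sin(fδ)/sin δ ≈ 0.810.
p = a·p₁ + b·p₂ ≈ (-0.661, 0.653, -0.369); φ = arcsin(p_z) ≈ -21.67°, λ = atan2(p_y, p_x) ≈ 135.33°.

≈ lat -22°, lon 135°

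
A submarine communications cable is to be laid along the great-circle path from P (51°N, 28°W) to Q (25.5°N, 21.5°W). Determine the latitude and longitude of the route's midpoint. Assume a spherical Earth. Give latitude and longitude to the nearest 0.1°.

Convert each endpoint to a unit vector on the sphere (x = cos φ cos λ, y = cos φ sin λ, z = sin φ).
The central angle between the endpoints is δ = arccos(p₁·p₂) ≈ 0.453 rad (26.0°).
Interpolate at f = 1/2 with slerp weights a = sin((1−f)δ)/sin δ ≈ 0.513, b = sin(fδ)/sin δ ≈ 0.513.
p = a·p₁ + b·p₂ ≈ (0.716, -0.321, 0.620); φ = arcsin(p_z) ≈ 38.29°, λ = atan2(p_y, p_x) ≈ -24.17°.

≈ (38.3°N, 24.2°W)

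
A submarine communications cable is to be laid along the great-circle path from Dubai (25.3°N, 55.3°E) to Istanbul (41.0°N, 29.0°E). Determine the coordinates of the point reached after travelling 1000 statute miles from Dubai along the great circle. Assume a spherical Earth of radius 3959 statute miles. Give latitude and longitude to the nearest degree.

Convert each endpoint to a unit vector on the sphere (x = cos φ cos λ, y = cos φ sin λ, z = sin φ).
The central angle between the endpoints is δ = arccos(p₁·p₂) ≈ 0.469 rad (26.9°). The total great-circle distance is δ·R ≈ 0.469 × 3959 ≈ 1856 mi, so the target fraction is f = 1000/1856 ≈ 0.539.
Interpolate at f ≈ 0.539 with slerp weights a = sin((1−f)δ)/sin δ ≈ 0.475, b = sin(fδ)/sin δ ≈ 0.553.
p = a·p₁ + b·p₂ ≈ (0.609, 0.555, 0.566); φ = arcsin(p_z) ≈ 34.46°, λ = atan2(p_y, p_x) ≈ 42.34°.

≈ 34°N, 42°E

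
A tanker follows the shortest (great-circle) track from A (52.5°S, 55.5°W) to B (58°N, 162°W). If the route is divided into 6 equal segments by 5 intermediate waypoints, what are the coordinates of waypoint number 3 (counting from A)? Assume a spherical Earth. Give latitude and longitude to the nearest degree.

Write both endpoints as unit vectors p₁, p₂ with components (cos φ cos λ, cos φ sin λ, sin φ).
The central angle between the endpoints is δ = arccos(p₁·p₂) ≈ 2.441 rad (139.9°).
Interpolate at f = 3/6 with slerp weights a = sin((1−f)δ)/sin δ ≈ 1.457, b = sin(fδ)/sin δ ≈ 1.457.
p = a·p₁ + b·p₂ ≈ (-0.232, -0.969, 0.080); φ = arcsin(p_z) ≈ 4.57°, λ = atan2(p_y, p_x) ≈ -103.45°.

≈ (5°N, 103°W)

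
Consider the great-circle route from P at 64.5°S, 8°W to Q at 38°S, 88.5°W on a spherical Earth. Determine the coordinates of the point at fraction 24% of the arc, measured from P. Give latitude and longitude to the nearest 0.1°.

From cos δ = sin φ₁ sin φ₂ + cos φ₁ cos φ₂ cos Δλ, the central angle is δ ≈ 0.913 rad (52.3°).
Interpolate at f = 0.24 with slerp weights a = sin((1−f)δ)/sin δ ≈ 0.808, b = sin(fδ)/sin δ ≈ 0.275.
p = a·p₁ + b·p₂ ≈ (0.350, -0.265, -0.898); φ = arcsin(p_z) ≈ -63.96°, λ = atan2(p_y, p_x) ≈ -37.09°.

≈ 64.0°S, 37.1°W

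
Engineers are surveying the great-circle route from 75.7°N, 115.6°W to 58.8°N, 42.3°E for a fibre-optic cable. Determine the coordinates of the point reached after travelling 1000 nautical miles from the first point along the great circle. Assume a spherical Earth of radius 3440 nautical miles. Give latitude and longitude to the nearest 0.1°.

≈ 85.1°N, 4.7°W

The haversine formula gives a central angle δ ≈ 0.781 rad (44.7°) between the endpoints. The total great-circle distance is δ·R ≈ 0.781 × 3440 ≈ 2686 nmi, so the target fraction is f = 1000/2686 ≈ 0.372.
Interpolate at f ≈ 0.372 with slerp weights a = sin((1−f)δ)/sin δ ≈ 0.669, b = sin(fδ)/sin δ ≈ 0.407.
p = a·p₁ + b·p₂ ≈ (0.085, -0.007, 0.996); φ = arcsin(p_z) ≈ 85.13°, λ = atan2(p_y, p_x) ≈ -4.74°.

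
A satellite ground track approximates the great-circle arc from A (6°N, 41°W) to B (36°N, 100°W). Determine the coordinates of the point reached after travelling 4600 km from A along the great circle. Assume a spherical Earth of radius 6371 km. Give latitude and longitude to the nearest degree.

≈ (29°N, 78°W)

Convert each endpoint to a unit vector on the sphere (x = cos φ cos λ, y = cos φ sin λ, z = sin φ).
The central angle between the endpoints is δ = arccos(p₁·p₂) ≈ 1.075 rad (61.6°). The total great-circle distance is δ·R ≈ 1.075 × 6371 ≈ 6848 km, so the target fraction is f = 4600/6848 ≈ 0.672.
Interpolate at f ≈ 0.672 with slerp weights a = sin((1−f)δ)/sin δ ≈ 0.393, b = sin(fδ)/sin δ ≈ 0.751.
p = a·p₁ + b·p₂ ≈ (0.189, -0.855, 0.483); φ = arcsin(p_z) ≈ 28.86°, λ = atan2(p_y, p_x) ≈ -77.51°.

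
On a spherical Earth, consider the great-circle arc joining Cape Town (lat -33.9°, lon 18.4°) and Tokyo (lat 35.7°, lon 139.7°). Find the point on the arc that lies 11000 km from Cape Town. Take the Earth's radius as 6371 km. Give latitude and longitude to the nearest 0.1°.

≈ lat 21.3°, lon 104.9°

Write both endpoints as unit vectors p₁, p₂ with components (cos φ cos λ, cos φ sin λ, sin φ).
The central angle between the endpoints is δ = arccos(p₁·p₂) ≈ 2.313 rad (132.5°). The total great-circle distance is δ·R ≈ 2.313 × 6371 ≈ 14734 km, so the target fraction is f = 11000/14734 ≈ 0.747.
Interpolate at f ≈ 0.747 with slerp weights a = sin((1−f)δ)/sin δ ≈ 0.750, b = sin(fδ)/sin δ ≈ 1.340.
p = a·p₁ + b·p₂ ≈ (-0.239, 0.900, 0.364); φ = arcsin(p_z) ≈ 21.32°, λ = atan2(p_y, p_x) ≈ 104.87°.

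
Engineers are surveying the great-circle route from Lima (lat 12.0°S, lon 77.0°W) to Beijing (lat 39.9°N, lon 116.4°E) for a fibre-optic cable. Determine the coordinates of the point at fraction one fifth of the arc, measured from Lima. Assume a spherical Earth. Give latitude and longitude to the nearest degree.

From cos δ = sin φ₁ sin φ₂ + cos φ₁ cos φ₂ cos Δλ, the central angle is δ ≈ 2.613 rad (149.7°).
Interpolate at f = 1/5 with slerp weights a = sin((1−f)δ)/sin δ ≈ 1.720, b = sin(fδ)/sin δ ≈ 0.989.
p = a·p₁ + b·p₂ ≈ (0.041, -0.960, 0.277); φ = arcsin(p_z) ≈ 16.06°, λ = atan2(p_y, p_x) ≈ -87.54°.

≈ lat 16°N, lon 88°W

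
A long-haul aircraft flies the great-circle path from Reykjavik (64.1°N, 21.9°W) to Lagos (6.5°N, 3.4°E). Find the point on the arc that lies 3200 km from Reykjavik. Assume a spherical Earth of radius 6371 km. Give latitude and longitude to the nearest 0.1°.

≈ (37.2°N, 4.7°W)

Write both endpoints as unit vectors p₁, p₂ with components (cos φ cos λ, cos φ sin λ, sin φ).
The central angle between the endpoints is δ = arccos(p₁·p₂) ≈ 1.054 rad (60.4°). The total great-circle distance is δ·R ≈ 1.054 × 6371 ≈ 6714 km, so the target fraction is f = 3200/6714 ≈ 0.477.
Interpolate at f ≈ 0.477 with slerp weights a = sin((1−f)δ)/sin δ ≈ 0.603, b = sin(fδ)/sin δ ≈ 0.554.
p = a·p₁ + b·p₂ ≈ (0.794, -0.066, 0.605); φ = arcsin(p_z) ≈ 37.23°, λ = atan2(p_y, p_x) ≈ -4.72°.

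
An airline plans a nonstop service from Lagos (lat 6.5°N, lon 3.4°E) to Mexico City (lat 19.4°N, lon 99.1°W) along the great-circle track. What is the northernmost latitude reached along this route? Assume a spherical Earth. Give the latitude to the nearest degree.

≈ 22°N

The great circle lies in the plane with unit normal n̂ = (p₁ × p₂)/|p₁ × p₂|.
Here n̂_z ≈ -0.928; the vertex latitude is φ_max = arccos|n̂_z| ≈ 21.9°.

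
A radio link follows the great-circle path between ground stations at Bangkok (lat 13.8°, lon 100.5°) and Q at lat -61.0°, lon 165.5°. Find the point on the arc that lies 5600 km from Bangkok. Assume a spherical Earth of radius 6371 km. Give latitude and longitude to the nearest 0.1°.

≈ lat -31.3°, lon 123.8°

Write both endpoints as unit vectors p₁, p₂ with components (cos φ cos λ, cos φ sin λ, sin φ).
The central angle between the endpoints is δ = arccos(p₁·p₂) ≈ 1.580 rad (90.6°). The total great-circle distance is δ·R ≈ 1.580 × 6371 ≈ 10069 km, so the target fraction is f = 5600/10069 ≈ 0.556.
Interpolate at f ≈ 0.556 with slerp weights a = sin((1−f)δ)/sin δ ≈ 0.645, b = sin(fδ)/sin δ ≈ 0.770.
p = a·p₁ + b·p₂ ≈ (-0.476, 0.710, -0.520); φ = arcsin(p_z) ≈ -31.31°, λ = atan2(p_y, p_x) ≈ 123.83°.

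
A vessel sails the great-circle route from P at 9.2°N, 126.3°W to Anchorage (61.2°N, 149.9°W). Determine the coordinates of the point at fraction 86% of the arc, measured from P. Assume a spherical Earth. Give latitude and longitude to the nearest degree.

Convert each endpoint to a unit vector on the sphere (x = cos φ cos λ, y = cos φ sin λ, z = sin φ).
The central angle between the endpoints is δ = arccos(p₁·p₂) ≈ 0.957 rad (54.8°).
Interpolate at f = 0.86 with slerp weights a = sin((1−f)δ)/sin δ ≈ 0.163, b = sin(fδ)/sin δ ≈ 0.897.
p = a·p₁ + b·p₂ ≈ (-0.469, -0.347, 0.812); φ = arcsin(p_z) ≈ 54.30°, λ = atan2(p_y, p_x) ≈ -143.55°.

≈ 54°N, 144°W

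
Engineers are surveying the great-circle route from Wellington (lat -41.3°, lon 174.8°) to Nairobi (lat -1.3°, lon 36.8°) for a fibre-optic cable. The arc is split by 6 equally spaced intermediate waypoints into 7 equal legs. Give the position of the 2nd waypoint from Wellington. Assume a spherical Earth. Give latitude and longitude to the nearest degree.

≈ lat -53°, lon 125°

Convert each endpoint to a unit vector on the sphere (x = cos φ cos λ, y = cos φ sin λ, z = sin φ).
The central angle between the endpoints is δ = arccos(p₁·p₂) ≈ 2.145 rad (122.9°).
Interpolate at f = 2/7 with slerp weights a = sin((1−f)δ)/sin δ ≈ 1.190, b = sin(fδ)/sin δ ≈ 0.685.
p = a·p₁ + b·p₂ ≈ (-0.342, 0.491, -0.801); φ = arcsin(p_z) ≈ -53.23°, λ = atan2(p_y, p_x) ≈ 124.84°.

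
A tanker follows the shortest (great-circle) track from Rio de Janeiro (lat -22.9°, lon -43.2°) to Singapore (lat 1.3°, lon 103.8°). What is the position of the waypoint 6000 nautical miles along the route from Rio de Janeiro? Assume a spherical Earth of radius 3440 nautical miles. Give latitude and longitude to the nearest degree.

≈ lat -22°, lon 69°

Write both endpoints as unit vectors p₁, p₂ with components (cos φ cos λ, cos φ sin λ, sin φ).
The central angle between the endpoints is δ = arccos(p₁·p₂) ≈ 2.467 rad (141.4°). The total great-circle distance is δ·R ≈ 2.467 × 3440 ≈ 8488 nmi, so the target fraction is f = 6000/8488 ≈ 0.707.
Interpolate at f ≈ 0.707 with slerp weights a = sin((1−f)δ)/sin δ ≈ 1.060, b = sin(fδ)/sin δ ≈ 1.578.
p = a·p₁ + b·p₂ ≈ (0.336, 0.863, -0.377); φ = arcsin(p_z) ≈ -22.13°, λ = atan2(p_y, p_x) ≈ 68.76°.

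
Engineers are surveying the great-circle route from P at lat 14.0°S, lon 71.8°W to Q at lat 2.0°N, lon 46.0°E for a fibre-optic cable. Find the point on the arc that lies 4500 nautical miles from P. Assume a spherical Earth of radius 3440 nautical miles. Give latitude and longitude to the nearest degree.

≈ lat 8°S, lon 5°E

Write both endpoints as unit vectors p₁, p₂ with components (cos φ cos λ, cos φ sin λ, sin φ).
The central angle between the endpoints is δ = arccos(p₁·p₂) ≈ 2.050 rad (117.4°). The total great-circle distance is δ·R ≈ 2.050 × 3440 ≈ 7051 nmi, so the target fraction is f = 4500/7051 ≈ 0.638.
Interpolate at f ≈ 0.638 with slerp weights a = sin((1−f)δ)/sin δ ≈ 0.761, b = sin(fδ)/sin δ ≈ 1.088.
p = a·p₁ + b·p₂ ≈ (0.986, 0.081, -0.146); φ = arcsin(p_z) ≈ -8.40°, λ = atan2(p_y, p_x) ≈ 4.69°.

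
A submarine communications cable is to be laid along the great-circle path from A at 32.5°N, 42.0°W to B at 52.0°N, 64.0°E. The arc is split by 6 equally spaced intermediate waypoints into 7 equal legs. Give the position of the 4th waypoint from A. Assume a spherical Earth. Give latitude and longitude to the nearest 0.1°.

Write both endpoints as unit vectors p₁, p₂ with components (cos φ cos λ, cos φ sin λ, sin φ).
The central angle between the endpoints is δ = arccos(p₁·p₂) ≈ 1.287 rad (73.7°).
Interpolate at f = 4/7 with slerp weights a = sin((1−f)δ)/sin δ ≈ 0.546, b = sin(fδ)/sin δ ≈ 0.699.
p = a·p₁ + b·p₂ ≈ (0.531, 0.079, 0.844); φ = arcsin(p_z) ≈ 57.56°, λ = atan2(p_y, p_x) ≈ 8.43°.

≈ 57.6°N, 8.4°E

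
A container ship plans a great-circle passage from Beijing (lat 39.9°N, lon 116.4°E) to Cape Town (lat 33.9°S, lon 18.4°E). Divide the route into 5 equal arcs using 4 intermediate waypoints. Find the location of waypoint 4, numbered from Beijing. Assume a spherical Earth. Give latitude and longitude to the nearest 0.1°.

Convert each endpoint to a unit vector on the sphere (x = cos φ cos λ, y = cos φ sin λ, z = sin φ).
The central angle between the endpoints is δ = arccos(p₁·p₂) ≈ 2.034 rad (116.5°).
Interpolate at f = 4/5 with slerp weights a = sin((1−f)δ)/sin δ ≈ 0.442, b = sin(fδ)/sin δ ≈ 1.116.
p = a·p₁ + b·p₂ ≈ (0.728, 0.596, -0.339); φ = arcsin(p_z) ≈ -19.80°, λ = atan2(p_y, p_x) ≈ 39.31°.

≈ lat 19.8°S, lon 39.3°E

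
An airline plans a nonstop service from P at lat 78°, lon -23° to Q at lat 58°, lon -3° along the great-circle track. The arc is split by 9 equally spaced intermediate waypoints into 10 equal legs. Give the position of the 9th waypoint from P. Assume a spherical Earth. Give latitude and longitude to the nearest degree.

Convert each endpoint to a unit vector on the sphere (x = cos φ cos λ, y = cos φ sin λ, z = sin φ).
The central angle between the endpoints is δ = arccos(p₁·p₂) ≈ 0.368 rad (21.1°).
Interpolate at f = 9/10 with slerp weights a = sin((1−f)δ)/sin δ ≈ 0.102, b = sin(fδ)/sin δ ≈ 0.904.
p = a·p₁ + b·p₂ ≈ (0.498, -0.033, 0.867); φ = arcsin(p_z) ≈ 60.06°, λ = atan2(p_y, p_x) ≈ -3.84°.

≈ lat 60°, lon -4°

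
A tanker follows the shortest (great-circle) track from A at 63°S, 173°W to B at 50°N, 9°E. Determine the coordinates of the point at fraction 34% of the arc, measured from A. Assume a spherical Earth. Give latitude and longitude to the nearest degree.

The haversine formula gives a central angle δ ≈ 2.914 rad (167.0°) between the endpoints.
Interpolate at f = 0.34 with slerp weights a = sin((1−f)δ)/sin δ ≈ 4.158, b = sin(fδ)/sin δ ≈ 3.706.
p = a·p₁ + b·p₂ ≈ (0.479, 0.143, -0.866); φ = arcsin(p_z) ≈ -60.02°, λ = atan2(p_y, p_x) ≈ 16.58°.

≈ 60°S, 17°E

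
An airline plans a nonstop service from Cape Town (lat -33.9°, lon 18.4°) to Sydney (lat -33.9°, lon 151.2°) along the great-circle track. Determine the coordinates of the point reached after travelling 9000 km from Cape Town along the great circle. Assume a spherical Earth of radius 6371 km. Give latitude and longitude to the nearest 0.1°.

From cos δ = sin φ₁ sin φ₂ + cos φ₁ cos φ₂ cos Δλ, the central angle is δ ≈ 1.728 rad (99.0°). The total great-circle distance is δ·R ≈ 1.728 × 6371 ≈ 11012 km, so the target fraction is f = 9000/11012 ≈ 0.817.
Interpolate at f ≈ 0.817 with slerp weights a = sin((1−f)δ)/sin δ ≈ 0.314, b = sin(fδ)/sin δ ≈ 1.000.
p = a·p₁ + b·p₂ ≈ (-0.480, 0.482, -0.733); φ = arcsin(p_z) ≈ -47.15°, λ = atan2(p_y, p_x) ≈ 134.84°.

≈ lat -47.1°, lon 134.8°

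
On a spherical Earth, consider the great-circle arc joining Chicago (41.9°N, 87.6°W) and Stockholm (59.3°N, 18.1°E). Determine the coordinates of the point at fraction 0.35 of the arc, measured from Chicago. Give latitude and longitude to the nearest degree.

Convert each endpoint to a unit vector on the sphere (x = cos φ cos λ, y = cos φ sin λ, z = sin φ).
The central angle between the endpoints is δ = arccos(p₁·p₂) ≈ 1.080 rad (61.9°).
Interpolate at f = 0.35 with slerp weights a = sin((1−f)δ)/sin δ ≈ 0.732, b = sin(fδ)/sin δ ≈ 0.418.
p = a·p₁ + b·p₂ ≈ (0.226, -0.478, 0.849); φ = arcsin(p_z) ≈ 58.08°, λ = atan2(p_y, p_x) ≈ -64.71°.

≈ (58°N, 65°W)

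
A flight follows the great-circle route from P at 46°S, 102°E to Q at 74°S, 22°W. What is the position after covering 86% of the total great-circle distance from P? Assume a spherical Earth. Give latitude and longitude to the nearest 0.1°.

≈ 78.1°S, 5.0°E

From cos δ = sin φ₁ sin φ₂ + cos φ₁ cos φ₂ cos Δλ, the central angle is δ ≈ 0.947 rad (54.2°).
Interpolate at f = 0.86 with slerp weights a = sin((1−f)δ)/sin δ ≈ 0.163, b = sin(fδ)/sin δ ≈ 0.896.
p = a·p₁ + b·p₂ ≈ (0.205, 0.018, -0.978); φ = arcsin(p_z) ≈ -78.10°, λ = atan2(p_y, p_x) ≈ 5.04°.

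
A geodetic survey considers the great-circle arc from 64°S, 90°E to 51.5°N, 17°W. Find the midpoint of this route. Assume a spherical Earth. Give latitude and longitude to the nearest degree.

≈ 10°S, 23°E

The haversine formula gives a central angle δ ≈ 2.471 rad (141.6°) between the endpoints.
Interpolate at f = 1/2 with slerp weights a = sin((1−f)δ)/sin δ ≈ 1.519, b = sin(fδ)/sin δ ≈ 1.519.
p = a·p₁ + b·p₂ ≈ (0.904, 0.389, -0.176); φ = arcsin(p_z) ≈ -10.16°, λ = atan2(p_y, p_x) ≈ 23.30°.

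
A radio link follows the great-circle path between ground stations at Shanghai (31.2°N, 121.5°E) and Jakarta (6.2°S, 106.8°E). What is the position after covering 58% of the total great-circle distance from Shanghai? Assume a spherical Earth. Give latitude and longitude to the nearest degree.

Convert each endpoint to a unit vector on the sphere (x = cos φ cos λ, y = cos φ sin λ, z = sin φ).
The central angle between the endpoints is δ = arccos(p₁·p₂) ≈ 0.697 rad (40.0°).
Interpolate at f = 0.58 with slerp weights a = sin((1−f)δ)/sin δ ≈ 0.450, b = sin(fδ)/sin δ ≈ 0.613.
p = a·p₁ + b·p₂ ≈ (-0.377, 0.911, 0.167); φ = arcsin(p_z) ≈ 9.60°, λ = atan2(p_y, p_x) ≈ 112.48°.

≈ 10°N, 112°E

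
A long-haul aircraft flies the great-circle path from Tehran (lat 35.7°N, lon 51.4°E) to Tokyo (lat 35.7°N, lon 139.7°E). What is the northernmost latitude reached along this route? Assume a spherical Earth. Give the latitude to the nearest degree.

≈ 45°N

The great circle lies in the plane with unit normal n̂ = (p₁ × p₂)/|p₁ × p₂|.
Here n̂_z ≈ +0.707; the vertex latitude is φ_max = arccos|n̂_z| ≈ 45.0°.
Check via Clairaut: cos φ_max = |cos φ₁| · sin C = cos(35.7°)·sin(60.5°) ≈ 0.707, again giving ≈ 45.0°.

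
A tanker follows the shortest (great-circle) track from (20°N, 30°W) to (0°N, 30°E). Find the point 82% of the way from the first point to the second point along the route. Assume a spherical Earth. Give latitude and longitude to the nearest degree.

The haversine formula gives a central angle δ ≈ 1.082 rad (62.0°) between the endpoints.
Interpolate at f = 0.82 with slerp weights a = sin((1−f)δ)/sin δ ≈ 0.219, b = sin(fδ)/sin δ ≈ 0.878.
p = a·p₁ + b·p₂ ≈ (0.939, 0.336, 0.075); φ = arcsin(p_z) ≈ 4.30°, λ = atan2(p_y, p_x) ≈ 19.70°.

≈ (4°N, 20°E)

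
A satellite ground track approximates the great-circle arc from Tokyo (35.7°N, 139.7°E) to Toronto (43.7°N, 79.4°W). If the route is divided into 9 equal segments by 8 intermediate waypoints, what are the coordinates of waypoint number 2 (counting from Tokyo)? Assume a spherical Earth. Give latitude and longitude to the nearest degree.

Convert each endpoint to a unit vector on the sphere (x = cos φ cos λ, y = cos φ sin λ, z = sin φ).
The central angle between the endpoints is δ = arccos(p₁·p₂) ≈ 1.623 rad (93.0°).
Interpolate at f = 2/9 with slerp weights a = sin((1−f)δ)/sin δ ≈ 0.954, b = sin(fδ)/sin δ ≈ 0.353.
p = a·p₁ + b·p₂ ≈ (-0.544, 0.250, 0.801); φ = arcsin(p_z) ≈ 53.23°, λ = atan2(p_y, p_x) ≈ 155.32°.

≈ (53°N, 155°E)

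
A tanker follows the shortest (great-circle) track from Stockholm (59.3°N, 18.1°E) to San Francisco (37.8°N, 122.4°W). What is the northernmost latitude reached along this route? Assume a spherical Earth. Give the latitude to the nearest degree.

≈ 75°N

The great circle lies in the plane with unit normal n̂ = (p₁ × p₂)/|p₁ × p₂|.
Here n̂_z ≈ -0.263; the vertex latitude is φ_max = arccos|n̂_z| ≈ 74.8°.
Check via Clairaut: cos φ_max = |cos φ₁| · sin C = cos(59.3°)·sin(31.0°) ≈ 0.263, again giving ≈ 74.8°.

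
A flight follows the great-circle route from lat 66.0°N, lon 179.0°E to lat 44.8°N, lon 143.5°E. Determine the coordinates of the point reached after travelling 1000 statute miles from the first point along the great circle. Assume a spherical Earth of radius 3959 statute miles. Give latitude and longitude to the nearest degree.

≈ lat 56°N, lon 156°E

The haversine formula gives a central angle δ ≈ 0.498 rad (28.5°) between the endpoints. The total great-circle distance is δ·R ≈ 0.498 × 3959 ≈ 1970 mi, so the target fraction is f = 1000/1970 ≈ 0.507.
Interpolate at f ≈ 0.507 with slerp weights a = sin((1−f)δ)/sin δ ≈ 0.508, b = sin(fδ)/sin δ ≈ 0.523.
p = a·p₁ + b·p₂ ≈ (-0.505, 0.225, 0.833); φ = arcsin(p_z) ≈ 56.43°, λ = atan2(p_y, p_x) ≈ 156.04°.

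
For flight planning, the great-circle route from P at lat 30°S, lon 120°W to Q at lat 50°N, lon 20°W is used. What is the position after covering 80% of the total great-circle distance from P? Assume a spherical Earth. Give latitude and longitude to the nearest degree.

≈ lat 40°N, lon 51°W

Convert each endpoint to a unit vector on the sphere (x = cos φ cos λ, y = cos φ sin λ, z = sin φ).
The central angle between the endpoints is δ = arccos(p₁·p₂) ≈ 2.071 rad (118.7°).
Interpolate at f = 0.80 with slerp weights a = sin((1−f)δ)/sin δ ≈ 0.459, b = sin(fδ)/sin δ ≈ 1.135.
p = a·p₁ + b·p₂ ≈ (0.487, -0.594, 0.640); φ = arcsin(p_z) ≈ 39.83°, λ = atan2(p_y, p_x) ≈ -50.62°.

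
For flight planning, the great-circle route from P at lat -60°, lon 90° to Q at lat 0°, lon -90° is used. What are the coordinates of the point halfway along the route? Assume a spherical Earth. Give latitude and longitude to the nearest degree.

≈ lat -60°, lon -90°

Convert each endpoint to a unit vector on the sphere (x = cos φ cos λ, y = cos φ sin λ, z = sin φ).
The central angle between the endpoints is δ = arccos(p₁·p₂) ≈ 2.094 rad (120.0°).
Interpolate at f = 1/2 with slerp weights a = sin((1−f)δ)/sin δ ≈ 1.000, b = sin(fδ)/sin δ ≈ 1.000.
p = a·p₁ + b·p₂ ≈ (0.000, -0.500, -0.866); φ = arcsin(p_z) ≈ -60.00°, λ = atan2(p_y, p_x) ≈ -90.00°.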